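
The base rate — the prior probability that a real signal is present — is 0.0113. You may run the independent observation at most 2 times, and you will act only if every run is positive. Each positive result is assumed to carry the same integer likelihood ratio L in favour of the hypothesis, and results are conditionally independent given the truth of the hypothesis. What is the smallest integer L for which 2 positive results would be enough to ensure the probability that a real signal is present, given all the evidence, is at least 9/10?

Prior odds = 0.0113/0.9887 = 113/9887.
Target odds = 0.9/0.1 = 9.
Need L² ≥ 9 ÷ (113/9887) = 88983/113.
28² = 784 < 88983/113 ≤ 841 = 29², so L = 29.

29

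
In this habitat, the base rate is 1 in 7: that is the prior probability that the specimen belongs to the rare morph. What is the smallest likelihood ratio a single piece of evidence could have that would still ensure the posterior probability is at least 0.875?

Prior odds = (1/7)/(6/7) = 1/6.
Target odds = 0.875/0.125 = 7.
Required Bayes factor = 7 ÷ (1/6) = 42.

42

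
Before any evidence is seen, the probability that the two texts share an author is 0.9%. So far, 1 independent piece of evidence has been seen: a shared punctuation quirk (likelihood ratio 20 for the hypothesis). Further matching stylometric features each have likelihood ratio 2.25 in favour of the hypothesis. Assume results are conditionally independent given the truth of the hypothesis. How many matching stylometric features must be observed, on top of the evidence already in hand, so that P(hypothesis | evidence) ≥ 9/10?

Prior odds = 0.009/0.991 = 9/991.
Bayes factor of the evidence already in hand = 20.
Odds after that evidence = (9/991) × 20 = 180/991.
Target odds = 0.9/0.1 = 9.
Need 2.25ⁿ ≥ 9 ÷ (180/991) = 49.55.
2.25⁴ = 25.62890625 falls short of 49.55 but 2.25⁵ = 59049/1024 reaches it, so n = 5.

5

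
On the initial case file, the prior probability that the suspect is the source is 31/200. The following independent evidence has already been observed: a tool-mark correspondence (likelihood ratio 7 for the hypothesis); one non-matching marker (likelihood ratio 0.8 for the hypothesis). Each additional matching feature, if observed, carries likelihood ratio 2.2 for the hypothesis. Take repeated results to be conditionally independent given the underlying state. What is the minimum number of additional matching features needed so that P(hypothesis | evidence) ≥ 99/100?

Prior odds = 0.155/0.845 = 31/169.
Combined Bayes factor of the evidence already in hand = 7 × 0.8 = 5.6.
Odds after that evidence = (31/169) × 5.6 = 868/845.
Target odds = 0.99/0.01 = 99.
Need 2.2ⁿ ≥ 99 ÷ (868/845) = 83655/868.
2.2⁵ = 51.53632 falls short of 83655/868 but 2.2⁶ = 1771561/15625 reaches it, so n = 6.

6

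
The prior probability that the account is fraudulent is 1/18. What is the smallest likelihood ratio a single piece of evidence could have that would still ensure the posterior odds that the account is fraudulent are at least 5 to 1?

Prior odds = (1/18)/(17/18) = 1/17.
Target odds = 5.
Required Bayes factor = 5 ÷ (1/17) = 85.

85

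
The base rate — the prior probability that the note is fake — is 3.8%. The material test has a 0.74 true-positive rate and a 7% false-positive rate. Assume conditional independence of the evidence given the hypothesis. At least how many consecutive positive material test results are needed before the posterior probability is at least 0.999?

5

Prior odds = 0.038/0.962 = 19/481.
Likelihood ratio of a positive result = 0.74/0.07 = 74/7.
Target odds: 0.999 ÷ 0.001 = 999.
Need (19/481) × (74/7)ⁿ ≥ 999, i.e. (74/7)ⁿ ≥ 480519/19.
(74/7)⁴ = 29986576/2401 falls short of 480519/19 but (74/7)⁵ ≈132029 reaches it, so n = 5.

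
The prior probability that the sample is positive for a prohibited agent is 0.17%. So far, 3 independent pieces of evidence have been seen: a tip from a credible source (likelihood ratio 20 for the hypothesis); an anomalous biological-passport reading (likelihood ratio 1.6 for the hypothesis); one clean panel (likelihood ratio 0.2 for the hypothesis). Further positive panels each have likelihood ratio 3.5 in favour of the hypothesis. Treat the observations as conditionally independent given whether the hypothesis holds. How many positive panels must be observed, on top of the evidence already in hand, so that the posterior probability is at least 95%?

Prior odds = 0.0017/0.9983 = 17/9983.
Combined Bayes factor of the evidence already in hand = 20 × 1.6 × 0.2 = 6.4.
Odds after that evidence = (17/9983) × 6.4 = 544/49915.
Target odds = 0.95/0.05 = 19.
Need 3.5ⁿ ≥ 19 ÷ (544/49915) = 948385/544.
3.5⁵ = 525.21875 falls short of 948385/544 but 3.5⁶ = 1838.265625 reaches it, so n = 6.

6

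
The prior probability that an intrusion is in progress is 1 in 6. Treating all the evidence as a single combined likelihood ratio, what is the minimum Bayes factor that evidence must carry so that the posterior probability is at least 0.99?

495

Prior odds = (1/6)/(5/6) = 0.2.
Target odds = 0.99/0.01 = 99.
Required Bayes factor = 99 ÷ 0.2 = 495.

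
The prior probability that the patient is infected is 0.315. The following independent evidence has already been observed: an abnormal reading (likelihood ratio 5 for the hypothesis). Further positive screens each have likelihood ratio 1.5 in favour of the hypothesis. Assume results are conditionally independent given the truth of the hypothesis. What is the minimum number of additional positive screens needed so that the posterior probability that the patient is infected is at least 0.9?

Prior odds = 0.315/0.685 = 63/137.
Bayes factor of the evidence already in hand = 5.
Odds after that evidence = (63/137) × 5 = 315/137.
Target odds = 0.9/0.1 = 9.
Need 1.5ⁿ ≥ 9 ÷ (315/137) = 137/35.
1.5³ = 3.375 falls short of 137/35 but 1.5⁴ = 5.0625 reaches it, so n = 4.

4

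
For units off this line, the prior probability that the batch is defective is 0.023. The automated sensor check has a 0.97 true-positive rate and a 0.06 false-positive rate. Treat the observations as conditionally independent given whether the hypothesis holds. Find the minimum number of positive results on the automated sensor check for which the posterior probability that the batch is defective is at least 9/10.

Prior odds: 0.023 ÷ 0.977 = 23/977.
Likelihood ratio of a positive result = 0.97/0.06 = 97/6.
Target odds: 0.9 ÷ 0.1 = 9.
Require (97/6)ⁿ ≥ 9 ÷ (23/977) = 8793/23.
(97/6)² = 9409/36 falls short of 8793/23 but (97/6)³ = 912673/216 reaches it, so n = 3.

3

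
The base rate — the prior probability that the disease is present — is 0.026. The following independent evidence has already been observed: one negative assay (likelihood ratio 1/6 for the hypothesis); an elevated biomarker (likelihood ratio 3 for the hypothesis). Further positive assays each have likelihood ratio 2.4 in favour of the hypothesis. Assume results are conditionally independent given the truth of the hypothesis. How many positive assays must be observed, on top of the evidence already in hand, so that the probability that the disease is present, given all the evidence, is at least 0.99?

Prior odds = 0.026/0.974 = 13/487.
Combined Bayes factor of the evidence already in hand = (1/6) × 3 = 0.5.
Odds after that evidence = (13/487) × 0.5 = 13/974.
Target odds = 0.99/0.01 = 99.
Need 2.4ⁿ ≥ 99 ÷ (13/974) = 96426/13.
2.4¹⁰ ≈6340.34 falls short of 96426/13 but 2.4¹¹ ≈15216.8 reaches it, so n = 11.

11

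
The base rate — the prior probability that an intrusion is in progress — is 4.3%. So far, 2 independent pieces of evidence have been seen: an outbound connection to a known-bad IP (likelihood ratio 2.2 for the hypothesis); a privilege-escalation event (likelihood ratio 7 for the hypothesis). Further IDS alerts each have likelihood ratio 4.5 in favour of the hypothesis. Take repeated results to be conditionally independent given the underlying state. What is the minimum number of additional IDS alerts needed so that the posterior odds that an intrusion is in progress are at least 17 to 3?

2

Prior odds = 0.043/0.957 = 43/957.
Combined Bayes factor of the evidence already in hand = 2.2 × 7 = 15.4.
Odds after that evidence = (43/957) × 15.4 = 301/435.
Target odds = 17/3.
Need 4.5ⁿ ≥ 17/3 ÷ (301/435) = 2465/301.
4.5¹ = 4.5 falls short of 2465/301 but 4.5² = 20.25 reaches it, so n = 2.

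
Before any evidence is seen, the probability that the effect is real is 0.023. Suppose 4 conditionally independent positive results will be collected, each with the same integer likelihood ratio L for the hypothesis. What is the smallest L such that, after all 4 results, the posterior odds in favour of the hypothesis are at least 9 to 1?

5

Prior odds = 0.023/0.977 = 23/977.
Target odds = 9.
Need L⁴ ≥ 9 ÷ (23/977) = 8793/23.
4⁴ = 256 < 8793/23 ≤ 625 = 5⁴, so L = 5.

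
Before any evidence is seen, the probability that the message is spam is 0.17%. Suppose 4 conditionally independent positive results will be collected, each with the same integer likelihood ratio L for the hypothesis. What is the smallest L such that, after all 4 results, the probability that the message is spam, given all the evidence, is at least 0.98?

Prior odds = 0.0017/0.9983 = 17/9983.
Target odds = 0.98/0.02 = 49.
Need L⁴ ≥ 49 ÷ (17/9983) = 489167/17.
13⁴ = 28561 < 489167/17 ≤ 38416 = 14⁴, so L = 14.

14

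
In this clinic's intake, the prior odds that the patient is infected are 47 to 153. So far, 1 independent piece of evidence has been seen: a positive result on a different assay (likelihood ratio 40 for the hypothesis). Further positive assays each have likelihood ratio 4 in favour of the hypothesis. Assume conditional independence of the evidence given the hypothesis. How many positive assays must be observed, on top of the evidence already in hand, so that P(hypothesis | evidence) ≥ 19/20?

1

Prior odds = 47/153.
Bayes factor of the evidence already in hand = 40.
Odds after that evidence = (47/153) × 40 = 1880/153.
Target odds = 0.95/0.05 = 19.
Need 4ⁿ ≥ 19 ÷ (1880/153) = 2907/1880.
4¹ = 4, which meets the required 2907/1880; so n = 1.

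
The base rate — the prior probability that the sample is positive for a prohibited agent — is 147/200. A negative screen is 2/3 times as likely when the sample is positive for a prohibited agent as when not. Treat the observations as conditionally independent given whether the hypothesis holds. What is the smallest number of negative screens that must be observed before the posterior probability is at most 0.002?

Prior odds = 0.735/0.265 = 147/53.
Likelihood ratio per negative screen = 2/3.
Target odds: 0.002 ÷ 0.998 = 1/499.
Need (147/53) × (2/3)ⁿ ≤ 1/499, i.e. (2/3)ⁿ ≤ 53/73353.
(2/3)¹⁷ = 131072/129140163 is still above 53/73353 but (2/3)¹⁸ = 262144/387420489 is at or below it, so n = 18.

18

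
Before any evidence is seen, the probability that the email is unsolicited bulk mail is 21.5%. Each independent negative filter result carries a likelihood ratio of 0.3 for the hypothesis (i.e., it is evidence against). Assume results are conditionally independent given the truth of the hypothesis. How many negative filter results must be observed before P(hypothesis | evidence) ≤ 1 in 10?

1

Prior odds: 0.215 ÷ 0.785 = 43/157.
Likelihood ratio per negative filter result = 0.3.
Target odds: 0.1 ÷ 0.9 = 1/9.
Need (43/157) × 0.3ⁿ ≤ 1/9, i.e. 0.3ⁿ ≤ 157/387.
0.3¹ = 0.3, which is already at or below the required 157/387; so n = 1.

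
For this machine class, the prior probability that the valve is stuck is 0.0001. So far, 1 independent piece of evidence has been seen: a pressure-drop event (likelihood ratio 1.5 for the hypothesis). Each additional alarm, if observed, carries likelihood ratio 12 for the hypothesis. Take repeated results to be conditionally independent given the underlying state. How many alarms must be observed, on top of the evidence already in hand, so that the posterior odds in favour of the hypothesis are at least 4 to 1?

Prior odds = 0.0001/0.9999 = 1/9999.
Bayes factor of the evidence already in hand = 1.5.
Odds after that evidence = (1/9999) × 1.5 = 1/6666.
Target odds = 4.
Need 12ⁿ ≥ 4 ÷ (1/6666) = 26664.
12⁴ = 20736 falls short of 26664 but 12⁵ = 248832 reaches it, so n = 5.

5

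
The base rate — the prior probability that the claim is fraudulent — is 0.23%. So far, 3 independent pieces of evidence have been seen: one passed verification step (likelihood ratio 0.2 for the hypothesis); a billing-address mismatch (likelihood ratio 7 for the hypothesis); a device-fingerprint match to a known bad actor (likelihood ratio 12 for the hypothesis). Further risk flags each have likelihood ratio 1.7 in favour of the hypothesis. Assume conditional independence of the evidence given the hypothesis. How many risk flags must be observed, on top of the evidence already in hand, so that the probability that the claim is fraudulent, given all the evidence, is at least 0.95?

12

Prior odds = 0.0023/0.9977 = 23/9977.
Combined Bayes factor of the evidence already in hand = 0.2 × 7 × 12 = 16.8.
Odds after that evidence = (23/9977) × 16.8 = 1932/49885.
Target odds = 0.95/0.05 = 19.
Need 1.7ⁿ ≥ 19 ÷ (1932/49885) = 947815/1932.
1.7¹¹ ≈342.719 falls short of 947815/1932 but 1.7¹² ≈582.622 reaches it, so n = 12.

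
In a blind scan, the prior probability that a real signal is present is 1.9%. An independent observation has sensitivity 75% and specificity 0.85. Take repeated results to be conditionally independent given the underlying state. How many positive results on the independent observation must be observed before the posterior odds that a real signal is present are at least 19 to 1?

5

Prior odds: 0.019 ÷ 0.981 = 19/981.
False-positive rate = 1 − 0.85 = 0.15; likelihood ratio of a positive = 0.75/0.15 = 5.
Target odds = 19.
Require 5ⁿ ≥ 19 ÷ (19/981) = 981.
5⁴ = 625 falls short of 981 but 5⁵ = 3125 reaches it, so n = 5.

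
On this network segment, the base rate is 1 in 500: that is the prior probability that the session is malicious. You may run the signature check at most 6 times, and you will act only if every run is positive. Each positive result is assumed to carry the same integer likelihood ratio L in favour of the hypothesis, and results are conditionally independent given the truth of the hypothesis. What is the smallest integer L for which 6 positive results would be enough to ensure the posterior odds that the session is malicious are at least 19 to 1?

5

Prior odds = 0.002/0.998 = 1/499.
Target odds = 19.
Need L⁶ ≥ 19 ÷ (1/499) = 9481.
4⁶ = 4096 < 9481 ≤ 15625 = 5⁶, so L = 5.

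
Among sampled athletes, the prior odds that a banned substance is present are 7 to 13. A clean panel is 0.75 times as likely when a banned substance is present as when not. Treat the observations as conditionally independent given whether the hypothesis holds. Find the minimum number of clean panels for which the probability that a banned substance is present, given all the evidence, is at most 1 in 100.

Prior odds = 7/13.
Likelihood ratio per clean panel = 0.75.
Target odds: 0.01 ÷ 0.99 = 1/99.
Require 0.75ⁿ ≤ 1/99 ÷ (7/13) = 13/693.
0.75¹³ = 1594323/67108864 is still above 13/693 but 0.75¹⁴ = 4782969/268435456 is at or below it, so n = 14.

14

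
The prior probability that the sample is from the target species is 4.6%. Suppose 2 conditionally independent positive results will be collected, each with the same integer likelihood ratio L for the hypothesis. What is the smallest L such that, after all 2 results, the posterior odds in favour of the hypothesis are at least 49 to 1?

32

Prior odds = 0.046/0.954 = 23/477.
Target odds = 49.
Need L² ≥ 49 ÷ (23/477) = 23373/23.
31² = 961 < 23373/23 ≤ 1024 = 32², so L = 32.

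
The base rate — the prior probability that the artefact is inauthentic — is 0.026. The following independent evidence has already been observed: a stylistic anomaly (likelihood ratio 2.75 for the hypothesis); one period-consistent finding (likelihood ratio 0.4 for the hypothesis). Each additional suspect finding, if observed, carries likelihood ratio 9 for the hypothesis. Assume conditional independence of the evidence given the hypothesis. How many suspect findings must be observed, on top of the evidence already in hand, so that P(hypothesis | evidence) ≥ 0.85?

Prior odds = 0.026/0.974 = 13/487.
Combined Bayes factor of the evidence already in hand = 2.75 × 0.4 = 1.1.
Odds after that evidence = (13/487) × 1.1 = 143/4870.
Target odds = 0.85/0.15 = 17/3.
Need 9ⁿ ≥ 17/3 ÷ (143/4870) = 82790/429.
9² = 81 falls short of 82790/429 but 9³ = 729 reaches it, so n = 3.

3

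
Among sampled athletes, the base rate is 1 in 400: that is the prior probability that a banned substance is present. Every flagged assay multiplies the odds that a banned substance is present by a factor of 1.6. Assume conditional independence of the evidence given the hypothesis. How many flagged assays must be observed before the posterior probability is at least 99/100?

Prior odds: 0.0025 ÷ 0.9975 = 1/399.
Likelihood ratio per flagged assay = 1.6.
Target odds: 0.99 ÷ 0.01 = 99.
Need (1/399) × 1.6ⁿ ≥ 99, i.e. 1.6ⁿ ≥ 39501.
1.6²² ≈30948.5 falls short of 39501 but 1.6²³ ≈49517.6 reaches it, so n = 23.

23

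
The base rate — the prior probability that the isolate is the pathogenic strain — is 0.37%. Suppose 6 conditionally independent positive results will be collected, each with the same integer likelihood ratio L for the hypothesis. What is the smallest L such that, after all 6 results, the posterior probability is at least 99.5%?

Prior odds = 0.0037/0.9963 = 37/9963.
Target odds = 0.995/0.005 = 199.
Need L⁶ ≥ 199 ÷ (37/9963) = 1982637/37.
6⁶ = 46656 < 1982637/37 ≤ 117649 = 7⁶, so L = 7.

7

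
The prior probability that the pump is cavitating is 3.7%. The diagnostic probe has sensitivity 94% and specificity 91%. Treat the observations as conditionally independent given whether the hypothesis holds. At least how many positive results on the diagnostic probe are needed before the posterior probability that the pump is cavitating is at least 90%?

Prior odds: 0.037 ÷ 0.963 = 37/963.
False-positive rate = 1 − 0.91 = 0.09; likelihood ratio of a positive = 0.94/0.09 = 94/9.
Target odds: 0.9 ÷ 0.1 = 9.
Need (37/963) × (94/9)ⁿ ≥ 9, i.e. (94/9)ⁿ ≥ 8667/37.
(94/9)² = 8836/81 falls short of 8667/37 but (94/9)³ = 830584/729 reaches it, so n = 3.

3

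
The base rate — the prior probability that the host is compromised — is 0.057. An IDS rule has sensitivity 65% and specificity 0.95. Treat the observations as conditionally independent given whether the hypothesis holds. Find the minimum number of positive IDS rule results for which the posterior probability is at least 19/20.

3

Prior odds = 0.057/0.943 = 57/943.
False-positive rate = 1 − 0.95 = 0.05; likelihood ratio of a positive = 0.65/0.05 = 13.
Target odds: 0.95 ÷ 0.05 = 19.
Require 13ⁿ ≥ 19 ÷ (57/943) = 943/3.
13² = 169 falls short of 943/3 but 13³ = 2197 reaches it, so n = 3.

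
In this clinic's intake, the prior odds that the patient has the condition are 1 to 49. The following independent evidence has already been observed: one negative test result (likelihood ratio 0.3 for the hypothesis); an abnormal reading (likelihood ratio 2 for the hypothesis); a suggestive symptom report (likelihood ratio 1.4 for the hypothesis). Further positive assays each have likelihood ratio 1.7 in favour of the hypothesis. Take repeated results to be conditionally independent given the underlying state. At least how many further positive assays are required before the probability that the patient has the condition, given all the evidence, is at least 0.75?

10

Prior odds = 1/49.
Combined Bayes factor of the evidence already in hand = 0.3 × 2 × 1.4 = 0.84.
Odds after that evidence = (1/49) × 0.84 = 3/175.
Target odds = 0.75/0.25 = 3.
Need 1.7ⁿ ≥ 3 ÷ (3/175) = 175.
1.7⁹ ≈118.588 falls short of 175 but 1.7¹⁰ ≈201.599 reaches it, so n = 10.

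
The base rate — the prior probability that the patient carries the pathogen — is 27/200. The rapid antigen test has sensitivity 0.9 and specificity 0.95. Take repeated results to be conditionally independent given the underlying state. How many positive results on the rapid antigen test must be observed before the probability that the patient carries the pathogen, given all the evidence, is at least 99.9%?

4

Prior odds: 0.135 ÷ 0.865 = 27/173.
False-positive rate = 1 − 0.95 = 0.05; likelihood ratio of a positive = 0.9/0.05 = 18.
Target posterior odds = 0.999/0.001 = 999.
Need (27/173) × 18ⁿ ≥ 999, i.e. 18ⁿ ≥ 6401.
18³ = 5832 falls short of 6401 but 18⁴ = 104976 reaches it, so n = 4.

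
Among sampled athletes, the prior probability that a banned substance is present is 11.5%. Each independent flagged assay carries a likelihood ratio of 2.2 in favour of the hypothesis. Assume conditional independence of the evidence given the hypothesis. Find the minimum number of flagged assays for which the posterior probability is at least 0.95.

Prior odds: 0.115 ÷ 0.885 = 23/177.
Likelihood ratio per flagged assay = 2.2.
Target posterior odds = 0.95/0.05 = 19.
Require 2.2ⁿ ≥ 19 ÷ (23/177) = 3363/23.
2.2⁶ = 1771561/15625 falls short of 3363/23 but 2.2⁷ = 19487171/78125 reaches it, so n = 7.

7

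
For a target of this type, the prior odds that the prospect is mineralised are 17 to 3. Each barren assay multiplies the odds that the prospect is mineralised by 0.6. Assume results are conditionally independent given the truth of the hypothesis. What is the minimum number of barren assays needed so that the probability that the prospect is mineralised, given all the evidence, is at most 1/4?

Prior odds = 17/3.
Likelihood ratio per barren assay = 0.6.
Target odds: 0.25 ÷ 0.75 = 1/3.
Need (17/3) × 0.6ⁿ ≤ 1/3, i.e. 0.6ⁿ ≤ 1/17.
0.6⁵ = 0.07776 is still above 1/17 but 0.6⁶ = 729/15625 is at or below it, so n = 6.

6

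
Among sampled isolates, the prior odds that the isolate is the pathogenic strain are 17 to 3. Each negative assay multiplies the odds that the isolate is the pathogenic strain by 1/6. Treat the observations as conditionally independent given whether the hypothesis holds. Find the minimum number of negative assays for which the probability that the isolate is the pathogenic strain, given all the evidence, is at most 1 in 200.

Prior odds = 17/3.
Likelihood ratio per negative assay = 1/6.
Target posterior odds = 0.005/0.995 = 1/199.
Require (1/6)ⁿ ≤ 1/199 ÷ (17/3) = 3/3383.
(1/6)³ = 1/216 is still above 3/3383 but (1/6)⁴ = 1/1296 is at or below it, so n = 4.

4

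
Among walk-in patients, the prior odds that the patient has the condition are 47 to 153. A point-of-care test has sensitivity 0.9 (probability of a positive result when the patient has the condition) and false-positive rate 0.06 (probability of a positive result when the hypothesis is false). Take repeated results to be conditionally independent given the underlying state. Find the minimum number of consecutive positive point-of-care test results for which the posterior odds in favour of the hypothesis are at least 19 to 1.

2

Prior odds = 47/153.
Likelihood ratio of a positive result = 0.9/0.06 = 15.
Target odds = 19.
Need (47/153) × 15ⁿ ≥ 19, i.e. 15ⁿ ≥ 2907/47.
15¹ = 15 falls short of 2907/47 but 15² = 225 reaches it, so n = 2.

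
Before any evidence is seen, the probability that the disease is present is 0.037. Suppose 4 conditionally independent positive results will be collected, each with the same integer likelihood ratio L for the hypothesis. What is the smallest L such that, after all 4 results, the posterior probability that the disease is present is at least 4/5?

4

Prior odds = 0.037/0.963 = 37/963.
Target odds = 0.8/0.2 = 4.
Need L⁴ ≥ 4 ÷ (37/963) = 3852/37.
3⁴ = 81 < 3852/37 ≤ 256 = 4⁴, so L = 4.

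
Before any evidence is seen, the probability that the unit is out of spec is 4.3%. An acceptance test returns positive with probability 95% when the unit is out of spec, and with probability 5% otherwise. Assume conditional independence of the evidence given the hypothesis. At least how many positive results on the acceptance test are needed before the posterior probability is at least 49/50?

3

Prior odds = 0.043/0.957 = 43/957.
Likelihood ratio of a positive result = 0.95/0.05 = 19.
Target odds: 0.98 ÷ 0.02 = 49.
Require 19ⁿ ≥ 49 ÷ (43/957) = 46893/43.
19² = 361 falls short of 46893/43 but 19³ = 6859 reaches it, so n = 3.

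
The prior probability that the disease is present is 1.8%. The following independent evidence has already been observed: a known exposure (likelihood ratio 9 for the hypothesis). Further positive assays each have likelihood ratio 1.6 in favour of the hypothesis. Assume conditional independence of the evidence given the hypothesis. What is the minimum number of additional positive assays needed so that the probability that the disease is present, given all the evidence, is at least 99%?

Prior odds = 0.018/0.982 = 9/491.
Bayes factor of the evidence already in hand = 9.
Odds after that evidence = (9/491) × 9 = 81/491.
Target odds = 0.99/0.01 = 99.
Need 1.6ⁿ ≥ 99 ÷ (81/491) = 5401/9.
1.6¹³ ≈450.36 falls short of 5401/9 but 1.6¹⁴ ≈720.576 reaches it, so n = 14.

14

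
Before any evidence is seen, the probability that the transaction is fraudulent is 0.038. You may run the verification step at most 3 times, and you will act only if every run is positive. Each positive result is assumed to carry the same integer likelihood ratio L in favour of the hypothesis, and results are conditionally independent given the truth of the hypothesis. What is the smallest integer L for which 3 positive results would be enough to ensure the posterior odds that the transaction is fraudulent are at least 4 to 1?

5

Prior odds = 0.038/0.962 = 19/481.
Target odds = 4.
Need L³ ≥ 4 ÷ (19/481) = 1924/19.
4³ = 64 < 1924/19 ≤ 125 = 5³, so L = 5.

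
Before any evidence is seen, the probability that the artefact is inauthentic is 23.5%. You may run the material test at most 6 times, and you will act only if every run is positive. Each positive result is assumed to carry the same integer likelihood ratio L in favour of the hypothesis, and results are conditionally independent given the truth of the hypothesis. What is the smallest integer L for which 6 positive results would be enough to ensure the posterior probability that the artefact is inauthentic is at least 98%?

Prior odds = 0.235/0.765 = 47/153.
Target odds = 0.98/0.02 = 49.
Need L⁶ ≥ 49 ÷ (47/153) = 7497/47.
2⁶ = 64 < 7497/47 ≤ 729 = 3⁶, so L = 3.

3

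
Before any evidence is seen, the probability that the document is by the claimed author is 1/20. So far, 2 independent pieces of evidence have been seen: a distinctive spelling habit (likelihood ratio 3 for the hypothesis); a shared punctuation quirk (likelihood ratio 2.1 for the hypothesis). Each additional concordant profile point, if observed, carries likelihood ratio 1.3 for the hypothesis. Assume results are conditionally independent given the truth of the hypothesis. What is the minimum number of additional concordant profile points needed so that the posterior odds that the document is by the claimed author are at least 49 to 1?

Prior odds = 0.05/0.95 = 1/19.
Combined Bayes factor of the evidence already in hand = 3 × 2.1 = 6.3.
Odds after that evidence = (1/19) × 6.3 = 63/190.
Target odds = 49.
Need 1.3ⁿ ≥ 49 ÷ (63/190) = 1330/9.
1.3¹⁹ ≈146.192 falls short of 1330/9 but 1.3²⁰ ≈190.05 reaches it, so n = 20.

20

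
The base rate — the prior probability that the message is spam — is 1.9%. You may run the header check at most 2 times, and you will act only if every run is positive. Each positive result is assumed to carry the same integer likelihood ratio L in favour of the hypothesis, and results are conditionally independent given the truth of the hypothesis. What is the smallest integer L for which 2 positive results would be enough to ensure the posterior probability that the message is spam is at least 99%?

72

Prior odds = 0.019/0.981 = 19/981.
Target odds = 0.99/0.01 = 99.
Need L² ≥ 99 ÷ (19/981) = 97119/19.
71² = 5041 < 97119/19 ≤ 5184 = 72², so L = 72.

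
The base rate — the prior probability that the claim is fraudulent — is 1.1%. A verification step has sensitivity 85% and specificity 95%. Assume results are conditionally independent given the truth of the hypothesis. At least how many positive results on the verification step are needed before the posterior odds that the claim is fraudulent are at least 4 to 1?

Prior odds: 0.011 ÷ 0.989 = 11/989.
False-positive rate = 1 − 0.95 = 0.05; likelihood ratio of a positive = 0.85/0.05 = 17.
Target odds = 4.
Need (11/989) × 17ⁿ ≥ 4, i.e. 17ⁿ ≥ 3956/11.
17² = 289 falls short of 3956/11 but 17³ = 4913 reaches it, so n = 3.

3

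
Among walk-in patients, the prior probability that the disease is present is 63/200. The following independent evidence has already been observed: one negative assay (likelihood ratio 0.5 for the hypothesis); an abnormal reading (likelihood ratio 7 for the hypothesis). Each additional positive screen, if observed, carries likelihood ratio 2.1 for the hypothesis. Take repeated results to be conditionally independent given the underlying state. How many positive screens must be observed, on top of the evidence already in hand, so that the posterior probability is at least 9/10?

3

Prior odds = 0.315/0.685 = 63/137.
Combined Bayes factor of the evidence already in hand = 0.5 × 7 = 3.5.
Odds after that evidence = (63/137) × 3.5 = 441/274.
Target odds = 0.9/0.1 = 9.
Need 2.1ⁿ ≥ 9 ÷ (441/274) = 274/49.
2.1² = 4.41 falls short of 274/49 but 2.1³ = 9.261 reaches it, so n = 3.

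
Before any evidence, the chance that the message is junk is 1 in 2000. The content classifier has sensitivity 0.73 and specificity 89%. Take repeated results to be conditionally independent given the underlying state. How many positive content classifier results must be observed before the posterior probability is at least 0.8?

Prior odds = 0.0005/0.9995 = 1/1999.
False-positive rate = 1 − 0.89 = 0.11; likelihood ratio of a positive = 0.73/0.11 = 73/11.
Target posterior odds = 0.8/0.2 = 4.
Require (73/11)ⁿ ≥ 4 ÷ (1/1999) = 7996.
(73/11)⁴ = 28398241/14641 falls short of 7996 but (73/11)⁵ ≈12872.1 reaches it, so n = 5.

5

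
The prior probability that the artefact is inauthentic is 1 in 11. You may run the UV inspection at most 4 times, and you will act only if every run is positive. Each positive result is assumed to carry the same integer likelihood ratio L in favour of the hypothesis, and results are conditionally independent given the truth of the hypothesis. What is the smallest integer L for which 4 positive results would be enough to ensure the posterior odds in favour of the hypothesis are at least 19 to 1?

Prior odds = (1/11)/(10/11) = 0.1.
Target odds = 19.
Need L⁴ ≥ 19 ÷ 0.1 = 190.
3⁴ = 81 < 190 ≤ 256 = 4⁴, so L = 4.

4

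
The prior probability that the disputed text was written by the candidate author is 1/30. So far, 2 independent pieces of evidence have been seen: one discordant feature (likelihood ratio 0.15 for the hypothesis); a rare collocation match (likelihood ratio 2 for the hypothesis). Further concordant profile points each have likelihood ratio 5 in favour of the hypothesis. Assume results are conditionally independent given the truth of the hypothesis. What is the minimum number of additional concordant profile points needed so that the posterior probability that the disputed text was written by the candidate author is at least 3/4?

Prior odds = (1/30)/(29/30) = 1/29.
Combined Bayes factor of the evidence already in hand = 0.15 × 2 = 0.3.
Odds after that evidence = (1/29) × 0.3 = 3/290.
Target odds = 0.75/0.25 = 3.
Need 5ⁿ ≥ 3 ÷ (3/290) = 290.
5³ = 125 falls short of 290 but 5⁴ = 625 reaches it, so n = 4.

4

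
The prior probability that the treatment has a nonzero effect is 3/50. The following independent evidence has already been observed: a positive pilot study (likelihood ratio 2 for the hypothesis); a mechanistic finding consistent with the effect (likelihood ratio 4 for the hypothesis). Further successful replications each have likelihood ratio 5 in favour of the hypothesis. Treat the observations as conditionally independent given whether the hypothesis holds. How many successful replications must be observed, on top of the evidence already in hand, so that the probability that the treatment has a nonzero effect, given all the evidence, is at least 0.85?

Prior odds = 0.06/0.94 = 3/47.
Combined Bayes factor of the evidence already in hand = 2 × 4 = 8.
Odds after that evidence = (3/47) × 8 = 24/47.
Target odds = 0.85/0.15 = 17/3.
Need 5ⁿ ≥ 17/3 ÷ (24/47) = 799/72.
5¹ = 5 falls short of 799/72 but 5² = 25 reaches it, so n = 2.

2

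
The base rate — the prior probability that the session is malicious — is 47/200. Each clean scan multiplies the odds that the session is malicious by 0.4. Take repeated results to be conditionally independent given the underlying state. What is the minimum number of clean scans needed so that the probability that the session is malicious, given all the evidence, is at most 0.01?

4

Prior odds: 0.235 ÷ 0.765 = 47/153.
Likelihood ratio per clean scan = 0.4.
Target odds: 0.01 ÷ 0.99 = 1/99.
Need (47/153) × 0.4ⁿ ≤ 1/99, i.e. 0.4ⁿ ≤ 17/517.
0.4³ = 0.064 is still above 17/517 but 0.4⁴ = 0.0256 is at or below it, so n = 4.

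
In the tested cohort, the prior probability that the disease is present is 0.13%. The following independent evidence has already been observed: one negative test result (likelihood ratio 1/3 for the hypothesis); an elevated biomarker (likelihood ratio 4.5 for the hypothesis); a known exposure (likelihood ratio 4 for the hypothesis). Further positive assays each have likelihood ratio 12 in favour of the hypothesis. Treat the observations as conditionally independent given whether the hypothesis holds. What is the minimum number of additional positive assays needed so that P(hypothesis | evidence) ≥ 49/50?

Prior odds = 0.0013/0.9987 = 13/9987.
Combined Bayes factor of the evidence already in hand = (1/3) × 4.5 × 4 = 6.
Odds after that evidence = (13/9987) × 6 = 26/3329.
Target odds = 0.98/0.02 = 49.
Need 12ⁿ ≥ 49 ÷ (26/3329) = 163121/26.
12³ = 1728 falls short of 163121/26 but 12⁴ = 20736 reaches it, so n = 4.

4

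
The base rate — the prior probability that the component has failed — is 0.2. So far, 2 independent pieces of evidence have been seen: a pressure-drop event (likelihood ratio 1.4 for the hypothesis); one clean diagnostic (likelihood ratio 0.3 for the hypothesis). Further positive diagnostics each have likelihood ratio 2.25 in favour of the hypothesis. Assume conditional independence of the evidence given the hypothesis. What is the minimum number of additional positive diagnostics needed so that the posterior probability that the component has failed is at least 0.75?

5

Prior odds = 0.2/0.8 = 0.25.
Combined Bayes factor of the evidence already in hand = 1.4 × 0.3 = 0.42.
Odds after that evidence = 0.25 × 0.42 = 0.105.
Target odds = 0.75/0.25 = 3.
Need 2.25ⁿ ≥ 3 ÷ 0.105 = 200/7.
2.25⁴ = 25.62890625 falls short of 200/7 but 2.25⁵ = 59049/1024 reaches it, so n = 5.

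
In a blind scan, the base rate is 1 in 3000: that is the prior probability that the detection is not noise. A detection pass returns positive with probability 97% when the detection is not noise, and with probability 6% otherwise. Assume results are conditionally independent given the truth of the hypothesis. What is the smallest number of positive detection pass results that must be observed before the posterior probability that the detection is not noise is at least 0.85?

Prior odds = (1/3000)/(2999/3000) = 1/2999.
Likelihood ratio of a positive result = 0.97/0.06 = 97/6.
Target odds: 0.85 ÷ 0.15 = 17/3.
Require (97/6)ⁿ ≥ 17/3 ÷ (1/2999) = 50983/3.
(97/6)³ = 912673/216 falls short of 50983/3 but (97/6)⁴ = 88529281/1296 reaches it, so n = 4.

4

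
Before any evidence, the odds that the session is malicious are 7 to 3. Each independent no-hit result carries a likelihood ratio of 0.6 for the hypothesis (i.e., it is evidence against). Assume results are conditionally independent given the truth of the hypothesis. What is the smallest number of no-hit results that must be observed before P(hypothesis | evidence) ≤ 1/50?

Prior odds = 7/3.
Likelihood ratio per no-hit result = 0.6.
Target odds: 0.02 ÷ 0.98 = 1/49.
Need (7/3) × 0.6ⁿ ≤ 1/49, i.e. 0.6ⁿ ≤ 3/343.
0.6⁹ = 19683/1953125 is still above 3/343 but 0.6¹⁰ = 59049/9765625 is at or below it, so n = 10.

10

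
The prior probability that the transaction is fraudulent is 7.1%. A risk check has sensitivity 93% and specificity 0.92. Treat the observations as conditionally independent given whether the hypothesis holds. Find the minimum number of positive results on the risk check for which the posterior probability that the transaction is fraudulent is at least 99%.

Prior odds = 0.071/0.929 = 71/929.
False-positive rate = 1 − 0.92 = 0.08; likelihood ratio of a positive = 0.93/0.08 = 11.625.
Target odds: 0.99 ÷ 0.01 = 99.
Need (71/929) × 11.625ⁿ ≥ 99, i.e. 11.625ⁿ ≥ 91971/71.
11.625² = 135.140625 falls short of 91971/71 but 11.625³ = 804357/512 reaches it, so n = 3.

3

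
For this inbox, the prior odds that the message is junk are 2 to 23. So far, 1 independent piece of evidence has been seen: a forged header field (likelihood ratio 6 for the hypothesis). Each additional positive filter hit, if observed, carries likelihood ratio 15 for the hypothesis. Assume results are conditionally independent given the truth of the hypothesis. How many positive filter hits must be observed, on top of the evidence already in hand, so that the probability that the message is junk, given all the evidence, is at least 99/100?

Prior odds = 2/23.
Bayes factor of the evidence already in hand = 6.
Odds after that evidence = (2/23) × 6 = 12/23.
Target odds = 0.99/0.01 = 99.
Need 15ⁿ ≥ 99 ÷ (12/23) = 189.75.
15¹ = 15 falls short of 189.75 but 15² = 225 reaches it, so n = 2.

2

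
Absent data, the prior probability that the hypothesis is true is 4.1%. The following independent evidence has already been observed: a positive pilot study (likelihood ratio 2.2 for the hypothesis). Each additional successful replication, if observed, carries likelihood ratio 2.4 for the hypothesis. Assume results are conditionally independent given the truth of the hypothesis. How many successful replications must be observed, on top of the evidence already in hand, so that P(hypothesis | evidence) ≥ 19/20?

7

Prior odds = 0.041/0.959 = 41/959.
Bayes factor of the evidence already in hand = 2.2.
Odds after that evidence = (41/959) × 2.2 = 451/4795.
Target odds = 0.95/0.05 = 19.
Need 2.4ⁿ ≥ 19 ÷ (451/4795) = 91105/451.
2.4⁶ = 2985984/15625 falls short of 91105/451 but 2.4⁷ = 35831808/78125 reaches it, so n = 7.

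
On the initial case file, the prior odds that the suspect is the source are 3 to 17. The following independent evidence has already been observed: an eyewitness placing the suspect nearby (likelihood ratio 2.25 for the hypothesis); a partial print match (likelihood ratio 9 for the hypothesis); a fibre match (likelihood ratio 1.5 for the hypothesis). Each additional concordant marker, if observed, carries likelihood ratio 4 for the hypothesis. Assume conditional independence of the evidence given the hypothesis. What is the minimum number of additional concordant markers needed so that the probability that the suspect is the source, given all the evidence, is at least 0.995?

3

Prior odds = 3/17.
Combined Bayes factor of the evidence already in hand = 2.25 × 9 × 1.5 = 30.375.
Odds after that evidence = (3/17) × 30.375 = 729/136.
Target odds = 0.995/0.005 = 199.
Need 4ⁿ ≥ 199 ÷ (729/136) = 27064/729.
4² = 16 falls short of 27064/729 but 4³ = 64 reaches it, so n = 3.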